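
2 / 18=1 / 9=0.11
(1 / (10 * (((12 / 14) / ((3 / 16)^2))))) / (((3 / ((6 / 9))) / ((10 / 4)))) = 0.00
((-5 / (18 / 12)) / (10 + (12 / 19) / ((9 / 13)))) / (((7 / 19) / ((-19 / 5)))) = 6859 / 2177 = 3.15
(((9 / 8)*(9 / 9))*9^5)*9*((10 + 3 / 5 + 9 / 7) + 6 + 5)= 3831158169 / 280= 13682707.75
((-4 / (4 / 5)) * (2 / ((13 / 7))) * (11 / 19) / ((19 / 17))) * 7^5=-220003630 / 4693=-46879.10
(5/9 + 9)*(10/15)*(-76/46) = -6536/621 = -10.52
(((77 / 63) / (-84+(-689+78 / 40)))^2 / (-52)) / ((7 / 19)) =-229900 / 1752877173411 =-0.00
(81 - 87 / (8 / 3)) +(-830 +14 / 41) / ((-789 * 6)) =37693253 / 776376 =48.55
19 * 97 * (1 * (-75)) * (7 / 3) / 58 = -322525 / 58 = -5560.78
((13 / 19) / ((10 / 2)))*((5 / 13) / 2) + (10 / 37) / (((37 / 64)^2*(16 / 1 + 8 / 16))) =4784509 / 63518862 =0.08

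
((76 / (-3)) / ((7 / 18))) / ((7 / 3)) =-1368 / 49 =-27.92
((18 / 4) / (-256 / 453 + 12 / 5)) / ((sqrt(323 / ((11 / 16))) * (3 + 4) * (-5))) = -4077 * sqrt(3553) / 75173728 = -0.00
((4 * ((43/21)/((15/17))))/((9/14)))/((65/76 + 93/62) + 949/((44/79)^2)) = 215112832/45610333335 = 0.00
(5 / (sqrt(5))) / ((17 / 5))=0.66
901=901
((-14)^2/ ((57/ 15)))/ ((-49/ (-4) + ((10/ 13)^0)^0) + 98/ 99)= 388080/ 107141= 3.62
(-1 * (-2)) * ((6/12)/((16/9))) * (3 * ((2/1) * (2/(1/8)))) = 54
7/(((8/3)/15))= 315/8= 39.38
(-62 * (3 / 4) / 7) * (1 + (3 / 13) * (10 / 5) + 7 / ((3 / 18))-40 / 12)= -48515 / 182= -266.57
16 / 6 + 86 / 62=377 / 93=4.05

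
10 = 10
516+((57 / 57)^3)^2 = 517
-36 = -36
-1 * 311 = -311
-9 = -9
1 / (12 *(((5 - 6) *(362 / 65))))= -65 / 4344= -0.01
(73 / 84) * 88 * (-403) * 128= -3944947.81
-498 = -498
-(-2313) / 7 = 2313 / 7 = 330.43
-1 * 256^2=-65536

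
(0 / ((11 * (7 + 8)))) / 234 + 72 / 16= 9 / 2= 4.50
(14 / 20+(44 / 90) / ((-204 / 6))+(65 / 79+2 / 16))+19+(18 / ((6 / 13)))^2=745348919 / 483480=1541.63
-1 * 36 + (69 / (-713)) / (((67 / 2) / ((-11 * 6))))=-74376 / 2077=-35.81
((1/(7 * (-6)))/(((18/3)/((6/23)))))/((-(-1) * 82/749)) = -107/11316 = -0.01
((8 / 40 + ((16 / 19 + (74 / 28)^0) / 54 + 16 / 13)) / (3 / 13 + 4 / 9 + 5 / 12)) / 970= 97693 / 70632975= 0.00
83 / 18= 4.61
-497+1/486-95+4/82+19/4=-587.20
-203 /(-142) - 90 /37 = -5269 /5254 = -1.00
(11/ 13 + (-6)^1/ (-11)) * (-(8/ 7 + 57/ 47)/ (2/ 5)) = -771125/ 94094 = -8.20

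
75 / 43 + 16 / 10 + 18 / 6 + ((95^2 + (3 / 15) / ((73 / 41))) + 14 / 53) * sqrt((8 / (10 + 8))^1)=5010360012 / 831835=6023.26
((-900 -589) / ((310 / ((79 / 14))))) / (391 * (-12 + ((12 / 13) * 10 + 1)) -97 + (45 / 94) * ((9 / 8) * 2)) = 143745082 / 4177509315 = 0.03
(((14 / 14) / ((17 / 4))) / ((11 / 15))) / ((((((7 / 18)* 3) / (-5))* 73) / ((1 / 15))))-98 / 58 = -4685773 / 2771153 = -1.69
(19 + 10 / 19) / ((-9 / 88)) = -32648 / 171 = -190.92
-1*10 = -10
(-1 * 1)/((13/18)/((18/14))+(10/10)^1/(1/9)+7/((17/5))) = -2754/32003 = -0.09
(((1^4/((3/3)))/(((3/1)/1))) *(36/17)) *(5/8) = 15/34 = 0.44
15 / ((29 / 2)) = 30 / 29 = 1.03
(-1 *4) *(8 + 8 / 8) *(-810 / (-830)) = -2916 / 83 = -35.13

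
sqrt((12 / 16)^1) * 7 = 7 * sqrt(3) / 2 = 6.06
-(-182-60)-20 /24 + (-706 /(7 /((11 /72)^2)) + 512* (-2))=-14246441 /18144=-785.19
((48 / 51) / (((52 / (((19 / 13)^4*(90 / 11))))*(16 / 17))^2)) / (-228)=-10257178205025 / 4270304643514624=-0.00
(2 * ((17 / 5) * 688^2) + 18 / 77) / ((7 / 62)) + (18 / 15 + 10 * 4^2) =76831744718 / 2695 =28508996.18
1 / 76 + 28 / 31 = 2159 / 2356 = 0.92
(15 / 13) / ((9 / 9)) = 15 / 13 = 1.15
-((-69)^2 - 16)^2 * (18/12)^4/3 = -607905675/16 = -37994104.69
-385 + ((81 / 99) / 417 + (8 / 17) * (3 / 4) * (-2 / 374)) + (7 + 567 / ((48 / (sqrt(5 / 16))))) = -15184635 / 40171 + 189 * sqrt(5) / 64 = -371.40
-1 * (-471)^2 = -221841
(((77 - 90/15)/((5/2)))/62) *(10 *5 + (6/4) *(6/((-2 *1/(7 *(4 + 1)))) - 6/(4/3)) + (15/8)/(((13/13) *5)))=-52.16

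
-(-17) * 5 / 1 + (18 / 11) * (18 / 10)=4837 / 55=87.95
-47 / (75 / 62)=-2914 / 75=-38.85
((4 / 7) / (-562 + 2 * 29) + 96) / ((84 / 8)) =84671 / 9261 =9.14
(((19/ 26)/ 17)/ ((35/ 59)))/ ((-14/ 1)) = -1121/ 216580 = -0.01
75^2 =5625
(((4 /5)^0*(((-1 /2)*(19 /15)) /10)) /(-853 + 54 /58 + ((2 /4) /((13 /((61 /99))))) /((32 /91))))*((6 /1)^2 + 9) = 137808 /41197415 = 0.00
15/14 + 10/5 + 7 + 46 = 785/14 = 56.07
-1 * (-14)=14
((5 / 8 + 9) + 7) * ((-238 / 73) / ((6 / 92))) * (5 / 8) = -1820105 / 3504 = -519.44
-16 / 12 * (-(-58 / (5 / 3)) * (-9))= 2088 / 5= 417.60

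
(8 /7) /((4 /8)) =16 /7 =2.29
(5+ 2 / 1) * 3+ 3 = 24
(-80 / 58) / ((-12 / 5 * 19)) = 50 / 1653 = 0.03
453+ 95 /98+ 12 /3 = 44881 /98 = 457.97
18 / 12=3 / 2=1.50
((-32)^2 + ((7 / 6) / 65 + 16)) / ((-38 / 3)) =-405607 / 4940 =-82.11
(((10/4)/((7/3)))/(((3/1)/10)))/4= 25/28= 0.89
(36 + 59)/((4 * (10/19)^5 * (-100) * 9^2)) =-47045881/648000000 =-0.07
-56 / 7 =-8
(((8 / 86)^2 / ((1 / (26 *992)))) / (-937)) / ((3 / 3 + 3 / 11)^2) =-12483328 / 84893137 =-0.15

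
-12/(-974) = 6/487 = 0.01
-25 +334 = 309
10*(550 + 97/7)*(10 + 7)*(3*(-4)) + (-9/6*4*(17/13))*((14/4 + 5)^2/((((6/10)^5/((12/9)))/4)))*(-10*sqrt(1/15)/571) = -8051880/7 + 245650000*sqrt(15)/5411367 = -1150092.76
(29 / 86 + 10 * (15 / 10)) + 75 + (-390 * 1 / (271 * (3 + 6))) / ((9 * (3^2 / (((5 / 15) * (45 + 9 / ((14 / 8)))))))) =397775071 / 4404834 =90.30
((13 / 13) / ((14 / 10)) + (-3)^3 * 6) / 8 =-1129 / 56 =-20.16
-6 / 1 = -6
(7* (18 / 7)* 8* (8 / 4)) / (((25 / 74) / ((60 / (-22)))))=-127872 / 55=-2324.95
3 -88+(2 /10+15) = -349 /5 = -69.80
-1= -1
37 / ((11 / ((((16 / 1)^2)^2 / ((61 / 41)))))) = 99418112 / 671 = 148164.10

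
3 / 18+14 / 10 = 47 / 30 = 1.57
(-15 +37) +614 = 636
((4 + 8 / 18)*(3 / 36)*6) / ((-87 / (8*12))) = -640 / 261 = -2.45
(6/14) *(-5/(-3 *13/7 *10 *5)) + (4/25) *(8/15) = 907/9750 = 0.09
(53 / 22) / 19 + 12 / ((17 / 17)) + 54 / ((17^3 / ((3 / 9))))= 24911521 / 2053634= 12.13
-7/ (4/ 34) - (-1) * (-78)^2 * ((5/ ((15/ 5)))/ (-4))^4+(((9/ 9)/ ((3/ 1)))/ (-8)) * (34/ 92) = 1640915/ 13248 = 123.86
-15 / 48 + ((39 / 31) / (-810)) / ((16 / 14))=-2627 / 8370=-0.31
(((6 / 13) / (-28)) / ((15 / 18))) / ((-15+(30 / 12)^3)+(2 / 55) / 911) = -721512 / 22799231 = -0.03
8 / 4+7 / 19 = 45 / 19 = 2.37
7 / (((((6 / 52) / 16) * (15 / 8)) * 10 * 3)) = 11648 / 675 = 17.26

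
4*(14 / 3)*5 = 93.33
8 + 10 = 18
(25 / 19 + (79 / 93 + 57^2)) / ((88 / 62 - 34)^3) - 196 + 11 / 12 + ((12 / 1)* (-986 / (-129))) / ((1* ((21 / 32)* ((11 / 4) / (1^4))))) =-28068928949616889 / 194445616827000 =-144.35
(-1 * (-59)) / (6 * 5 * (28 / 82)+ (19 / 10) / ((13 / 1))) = 314470 / 55379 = 5.68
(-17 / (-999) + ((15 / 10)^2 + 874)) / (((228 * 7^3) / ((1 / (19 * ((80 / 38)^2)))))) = 3501563 / 26316057600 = 0.00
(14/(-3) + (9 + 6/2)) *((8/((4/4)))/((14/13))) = 1144/21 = 54.48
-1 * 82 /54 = -41 /27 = -1.52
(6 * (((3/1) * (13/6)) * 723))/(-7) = -28197/7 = -4028.14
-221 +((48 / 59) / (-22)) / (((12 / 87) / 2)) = -143777 / 649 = -221.54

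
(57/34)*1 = 57/34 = 1.68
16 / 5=3.20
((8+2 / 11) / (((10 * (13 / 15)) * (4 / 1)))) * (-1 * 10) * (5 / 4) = -3375 / 1144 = -2.95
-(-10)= 10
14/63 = 0.22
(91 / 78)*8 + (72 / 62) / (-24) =1727 / 186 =9.28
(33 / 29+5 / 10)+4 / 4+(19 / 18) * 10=6887 / 522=13.19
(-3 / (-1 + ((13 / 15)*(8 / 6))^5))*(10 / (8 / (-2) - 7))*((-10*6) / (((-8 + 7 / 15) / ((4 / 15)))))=1328602500000 / 243225152401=5.46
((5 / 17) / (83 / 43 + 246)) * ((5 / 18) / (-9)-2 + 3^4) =2750495 / 29360394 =0.09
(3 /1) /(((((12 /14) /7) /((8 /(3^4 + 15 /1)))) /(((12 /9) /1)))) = 49 /18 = 2.72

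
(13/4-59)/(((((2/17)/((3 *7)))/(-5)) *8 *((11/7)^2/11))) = 19504695/704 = 27705.53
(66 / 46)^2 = 1089 / 529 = 2.06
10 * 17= 170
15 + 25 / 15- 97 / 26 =1009 / 78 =12.94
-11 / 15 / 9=-11 / 135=-0.08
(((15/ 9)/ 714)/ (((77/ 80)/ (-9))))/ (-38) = 100/ 174097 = 0.00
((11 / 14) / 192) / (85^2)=11 / 19420800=0.00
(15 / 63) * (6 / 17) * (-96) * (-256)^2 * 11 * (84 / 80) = -103809024 / 17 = -6106413.18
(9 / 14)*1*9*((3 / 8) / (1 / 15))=3645 / 112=32.54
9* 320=2880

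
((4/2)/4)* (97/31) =97/62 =1.56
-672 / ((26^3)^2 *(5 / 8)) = -84 / 24134045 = -0.00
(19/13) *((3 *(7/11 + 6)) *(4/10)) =8322/715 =11.64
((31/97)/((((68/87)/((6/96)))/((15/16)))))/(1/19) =768645/1688576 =0.46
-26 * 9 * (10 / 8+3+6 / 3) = -2925 / 2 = -1462.50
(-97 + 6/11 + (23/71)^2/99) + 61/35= -1654316701/17467065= -94.71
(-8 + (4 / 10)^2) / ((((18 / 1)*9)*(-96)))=49 / 97200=0.00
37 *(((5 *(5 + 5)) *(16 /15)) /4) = 1480 /3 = 493.33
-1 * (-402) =402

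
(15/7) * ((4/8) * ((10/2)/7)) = 75/98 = 0.77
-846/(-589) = 846/589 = 1.44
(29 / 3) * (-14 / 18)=-203 / 27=-7.52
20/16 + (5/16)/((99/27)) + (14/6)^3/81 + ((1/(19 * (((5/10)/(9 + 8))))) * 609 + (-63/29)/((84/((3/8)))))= 462888075755/424173024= 1091.27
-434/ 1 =-434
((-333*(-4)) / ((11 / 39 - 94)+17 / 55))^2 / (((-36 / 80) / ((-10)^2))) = -453513832200000 / 10036232761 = -45187.66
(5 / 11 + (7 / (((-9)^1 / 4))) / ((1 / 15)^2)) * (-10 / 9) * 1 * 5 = 42750 / 11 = 3886.36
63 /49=1.29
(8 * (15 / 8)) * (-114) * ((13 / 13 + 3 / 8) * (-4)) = 9405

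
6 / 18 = 1 / 3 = 0.33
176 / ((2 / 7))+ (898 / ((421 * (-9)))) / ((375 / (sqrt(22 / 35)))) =616-898 * sqrt(770) / 49730625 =616.00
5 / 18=0.28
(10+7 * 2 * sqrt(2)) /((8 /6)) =15 /2+21 * sqrt(2) /2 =22.35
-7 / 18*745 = -5215 / 18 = -289.72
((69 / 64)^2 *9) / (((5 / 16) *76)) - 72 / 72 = -54431 / 97280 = -0.56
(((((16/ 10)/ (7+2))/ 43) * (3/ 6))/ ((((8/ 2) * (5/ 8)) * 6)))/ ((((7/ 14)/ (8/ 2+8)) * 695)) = 32/ 6724125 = 0.00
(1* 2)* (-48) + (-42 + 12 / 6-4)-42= -182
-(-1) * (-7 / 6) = -1.17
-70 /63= -10 /9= -1.11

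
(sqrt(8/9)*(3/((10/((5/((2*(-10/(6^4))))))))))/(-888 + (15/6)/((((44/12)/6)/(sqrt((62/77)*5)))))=3564*sqrt(11935)/408124261 + 148922928*sqrt(2)/2040621305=0.10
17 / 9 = 1.89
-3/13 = -0.23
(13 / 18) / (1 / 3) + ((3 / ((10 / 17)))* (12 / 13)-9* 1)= -829 / 390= -2.13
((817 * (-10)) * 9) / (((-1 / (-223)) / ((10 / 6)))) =-27328650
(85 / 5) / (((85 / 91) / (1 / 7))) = 13 / 5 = 2.60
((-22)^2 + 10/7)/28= 1699/98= 17.34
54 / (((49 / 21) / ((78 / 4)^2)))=123201 / 14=8800.07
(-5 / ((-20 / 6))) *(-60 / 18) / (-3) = 5 / 3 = 1.67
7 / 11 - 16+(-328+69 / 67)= -252300 / 737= -342.33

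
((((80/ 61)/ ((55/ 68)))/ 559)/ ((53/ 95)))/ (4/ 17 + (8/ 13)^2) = 5710640/ 674381169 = 0.01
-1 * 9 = -9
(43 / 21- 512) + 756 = 5167 / 21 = 246.05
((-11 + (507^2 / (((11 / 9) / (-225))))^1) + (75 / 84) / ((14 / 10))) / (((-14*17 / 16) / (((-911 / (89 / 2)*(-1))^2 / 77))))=677366717337321288 / 39120686297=17314796.38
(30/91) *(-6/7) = -180/637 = -0.28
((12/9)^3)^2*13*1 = 53248/729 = 73.04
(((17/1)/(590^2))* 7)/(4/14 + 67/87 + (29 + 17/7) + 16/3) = 24157/2672363700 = 0.00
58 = 58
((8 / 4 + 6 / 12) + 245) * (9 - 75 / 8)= -1485 / 16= -92.81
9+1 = 10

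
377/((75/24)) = 3016/25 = 120.64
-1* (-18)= 18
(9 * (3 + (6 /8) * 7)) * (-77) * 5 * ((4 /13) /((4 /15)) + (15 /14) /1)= -6615675 /104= -63612.26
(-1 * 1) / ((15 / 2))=-2 / 15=-0.13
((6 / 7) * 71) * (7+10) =7242 / 7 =1034.57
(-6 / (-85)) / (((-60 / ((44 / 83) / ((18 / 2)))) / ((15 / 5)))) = -22 / 105825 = -0.00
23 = 23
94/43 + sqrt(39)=8.43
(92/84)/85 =23/1785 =0.01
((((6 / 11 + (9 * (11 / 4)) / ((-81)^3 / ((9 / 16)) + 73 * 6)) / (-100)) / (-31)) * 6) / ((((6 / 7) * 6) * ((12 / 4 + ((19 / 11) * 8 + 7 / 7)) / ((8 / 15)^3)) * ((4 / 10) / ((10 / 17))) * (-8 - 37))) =-0.00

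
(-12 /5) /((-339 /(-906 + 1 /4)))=-3623 /565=-6.41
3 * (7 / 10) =21 / 10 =2.10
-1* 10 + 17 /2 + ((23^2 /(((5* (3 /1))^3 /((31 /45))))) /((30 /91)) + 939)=2136488342 /2278125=937.83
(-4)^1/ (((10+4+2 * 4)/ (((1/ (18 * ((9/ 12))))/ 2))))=-2/ 297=-0.01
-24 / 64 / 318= -1 / 848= -0.00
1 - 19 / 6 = -2.17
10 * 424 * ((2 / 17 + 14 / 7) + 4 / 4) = 224720 / 17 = 13218.82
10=10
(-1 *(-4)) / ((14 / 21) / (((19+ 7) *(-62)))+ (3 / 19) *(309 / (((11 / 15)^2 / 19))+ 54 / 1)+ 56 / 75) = 185299400 / 80282489113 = 0.00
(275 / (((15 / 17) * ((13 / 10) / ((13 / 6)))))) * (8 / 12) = 9350 / 27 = 346.30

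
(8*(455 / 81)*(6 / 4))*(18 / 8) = 455 / 3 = 151.67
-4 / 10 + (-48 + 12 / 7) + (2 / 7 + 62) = 78 / 5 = 15.60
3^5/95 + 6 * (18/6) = 1953/95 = 20.56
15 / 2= 7.50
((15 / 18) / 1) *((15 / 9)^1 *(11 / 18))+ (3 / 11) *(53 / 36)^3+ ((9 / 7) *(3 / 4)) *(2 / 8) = 2347223 / 1197504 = 1.96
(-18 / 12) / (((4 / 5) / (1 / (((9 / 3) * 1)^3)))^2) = -25 / 7776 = -0.00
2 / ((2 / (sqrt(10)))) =sqrt(10) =3.16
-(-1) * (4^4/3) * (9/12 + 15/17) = 2368/17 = 139.29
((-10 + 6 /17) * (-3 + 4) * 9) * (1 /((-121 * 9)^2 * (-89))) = 164 /199366497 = 0.00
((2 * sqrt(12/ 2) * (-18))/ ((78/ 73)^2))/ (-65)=5329 * sqrt(6)/ 10985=1.19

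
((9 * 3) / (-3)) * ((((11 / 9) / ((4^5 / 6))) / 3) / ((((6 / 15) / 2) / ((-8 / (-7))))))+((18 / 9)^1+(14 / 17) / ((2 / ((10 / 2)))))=29977 / 7616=3.94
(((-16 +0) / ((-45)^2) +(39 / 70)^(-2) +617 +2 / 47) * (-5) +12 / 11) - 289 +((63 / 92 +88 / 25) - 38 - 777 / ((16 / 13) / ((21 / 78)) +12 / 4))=-3041585290934341 / 862712264700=-3525.61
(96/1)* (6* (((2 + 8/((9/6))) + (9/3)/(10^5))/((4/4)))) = 13200054/3125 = 4224.02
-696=-696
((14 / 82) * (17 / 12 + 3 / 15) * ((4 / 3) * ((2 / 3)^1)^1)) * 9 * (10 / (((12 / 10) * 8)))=2.30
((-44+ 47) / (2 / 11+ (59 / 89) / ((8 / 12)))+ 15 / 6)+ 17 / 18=6.00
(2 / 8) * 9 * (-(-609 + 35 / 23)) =31437 / 23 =1366.83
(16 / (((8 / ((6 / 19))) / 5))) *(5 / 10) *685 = 20550 / 19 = 1081.58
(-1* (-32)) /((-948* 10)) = -4 /1185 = -0.00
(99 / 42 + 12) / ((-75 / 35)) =-67 / 10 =-6.70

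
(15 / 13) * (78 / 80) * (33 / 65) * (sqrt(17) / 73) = 297 * sqrt(17) / 37960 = 0.03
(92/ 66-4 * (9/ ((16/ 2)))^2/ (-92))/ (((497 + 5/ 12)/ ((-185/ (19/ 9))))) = -117191025/ 459087728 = -0.26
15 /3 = 5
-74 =-74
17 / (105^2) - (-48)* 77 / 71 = 40749607 / 782775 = 52.06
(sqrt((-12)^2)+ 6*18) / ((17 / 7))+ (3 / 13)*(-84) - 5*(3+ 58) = -60769 / 221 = -274.97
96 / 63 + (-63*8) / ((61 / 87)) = -918856 / 1281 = -717.30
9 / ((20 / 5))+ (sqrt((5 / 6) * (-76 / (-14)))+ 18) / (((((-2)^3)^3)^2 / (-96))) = 9189 / 4096 - sqrt(1995) / 57344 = 2.24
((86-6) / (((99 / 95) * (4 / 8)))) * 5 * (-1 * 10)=-760000 / 99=-7676.77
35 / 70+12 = 12.50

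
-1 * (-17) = 17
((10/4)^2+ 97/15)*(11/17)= 8393/1020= 8.23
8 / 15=0.53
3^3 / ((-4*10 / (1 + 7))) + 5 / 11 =-272 / 55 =-4.95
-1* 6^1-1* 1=-7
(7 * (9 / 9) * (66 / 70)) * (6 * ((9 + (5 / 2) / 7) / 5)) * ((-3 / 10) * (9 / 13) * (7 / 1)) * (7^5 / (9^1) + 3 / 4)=-523338057 / 2600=-201283.87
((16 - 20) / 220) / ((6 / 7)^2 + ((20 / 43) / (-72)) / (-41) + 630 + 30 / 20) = -777483 / 27035351695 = -0.00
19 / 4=4.75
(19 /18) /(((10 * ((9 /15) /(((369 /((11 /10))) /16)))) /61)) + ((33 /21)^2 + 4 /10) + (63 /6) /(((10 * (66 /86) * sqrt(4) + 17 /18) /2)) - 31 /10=737548895701 /3262717920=226.05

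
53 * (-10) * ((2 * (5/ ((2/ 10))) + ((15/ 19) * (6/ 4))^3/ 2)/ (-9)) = 1478256125/ 493848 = 2993.34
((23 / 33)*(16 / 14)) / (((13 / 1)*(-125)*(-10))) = 92 / 1876875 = 0.00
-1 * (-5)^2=-25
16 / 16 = 1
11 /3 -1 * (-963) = 2900 /3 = 966.67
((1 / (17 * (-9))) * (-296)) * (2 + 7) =296 / 17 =17.41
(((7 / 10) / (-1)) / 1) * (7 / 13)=-49 / 130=-0.38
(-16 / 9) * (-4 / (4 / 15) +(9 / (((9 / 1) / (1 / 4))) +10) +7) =-4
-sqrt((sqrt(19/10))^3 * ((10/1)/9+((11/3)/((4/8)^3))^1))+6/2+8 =-sqrt(137) * 38^(3/4) * 5^(1/4)/30+11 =2.07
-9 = -9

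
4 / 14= 2 / 7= 0.29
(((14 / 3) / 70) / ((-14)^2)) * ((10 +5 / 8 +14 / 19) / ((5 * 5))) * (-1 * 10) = -1727 / 1117200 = -0.00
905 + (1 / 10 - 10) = 8951 / 10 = 895.10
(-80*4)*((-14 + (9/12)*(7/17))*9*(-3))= -118291.76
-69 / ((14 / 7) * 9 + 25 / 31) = -2139 / 583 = -3.67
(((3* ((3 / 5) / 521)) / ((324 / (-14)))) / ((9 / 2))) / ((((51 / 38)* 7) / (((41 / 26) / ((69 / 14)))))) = -10906 / 9652845735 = -0.00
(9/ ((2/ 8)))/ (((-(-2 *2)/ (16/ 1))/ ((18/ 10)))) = 1296/ 5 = 259.20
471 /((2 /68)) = 16014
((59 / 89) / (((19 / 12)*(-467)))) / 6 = -118 / 789697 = -0.00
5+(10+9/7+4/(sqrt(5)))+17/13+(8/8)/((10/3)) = 4 * sqrt(5)/5+16283/910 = 19.68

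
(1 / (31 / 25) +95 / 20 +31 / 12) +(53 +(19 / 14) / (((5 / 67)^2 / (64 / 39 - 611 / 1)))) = -598183693 / 4030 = -148432.68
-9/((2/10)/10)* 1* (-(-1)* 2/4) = -225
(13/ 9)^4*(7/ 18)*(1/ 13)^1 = 15379/ 118098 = 0.13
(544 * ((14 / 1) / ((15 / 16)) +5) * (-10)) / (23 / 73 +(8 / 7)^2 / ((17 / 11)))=-1521684416 / 16281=-93463.82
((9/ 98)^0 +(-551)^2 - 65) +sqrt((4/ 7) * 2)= 2 * sqrt(14)/ 7 +303537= 303538.07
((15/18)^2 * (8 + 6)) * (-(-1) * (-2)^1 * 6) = -350/3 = -116.67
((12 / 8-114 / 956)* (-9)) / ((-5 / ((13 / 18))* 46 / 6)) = 1287 / 5497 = 0.23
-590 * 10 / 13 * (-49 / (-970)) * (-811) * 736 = 17256263360 / 1261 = 13684586.33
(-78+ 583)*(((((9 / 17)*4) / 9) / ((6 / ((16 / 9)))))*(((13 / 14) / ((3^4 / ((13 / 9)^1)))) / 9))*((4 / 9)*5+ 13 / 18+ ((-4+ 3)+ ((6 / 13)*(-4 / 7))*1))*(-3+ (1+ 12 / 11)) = -1445875600 / 14608781649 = -0.10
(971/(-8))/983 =-971/7864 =-0.12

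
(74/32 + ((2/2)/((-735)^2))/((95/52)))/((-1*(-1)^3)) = 1898891707/821142000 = 2.31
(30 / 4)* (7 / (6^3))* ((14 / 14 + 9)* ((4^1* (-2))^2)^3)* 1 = 5734400 / 9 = 637155.56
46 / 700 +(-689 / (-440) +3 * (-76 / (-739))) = 22080053 / 11380600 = 1.94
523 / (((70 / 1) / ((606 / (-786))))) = -52823 / 9170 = -5.76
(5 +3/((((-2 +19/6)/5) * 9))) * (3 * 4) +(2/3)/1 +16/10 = 8338/105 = 79.41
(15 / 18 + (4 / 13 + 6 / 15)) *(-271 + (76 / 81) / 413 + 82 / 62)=-84039249562 / 202223385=-415.58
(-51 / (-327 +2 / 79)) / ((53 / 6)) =24174 / 1369043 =0.02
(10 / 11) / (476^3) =5 / 593175968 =0.00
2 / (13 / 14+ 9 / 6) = 14 / 17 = 0.82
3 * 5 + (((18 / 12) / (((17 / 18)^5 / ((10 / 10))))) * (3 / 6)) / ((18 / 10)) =22085175 / 1419857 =15.55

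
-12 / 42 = -2 / 7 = -0.29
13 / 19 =0.68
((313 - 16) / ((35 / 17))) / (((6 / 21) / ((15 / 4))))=15147 / 8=1893.38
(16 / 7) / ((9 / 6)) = 32 / 21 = 1.52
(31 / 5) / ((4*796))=31 / 15920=0.00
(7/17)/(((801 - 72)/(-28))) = -196/12393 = -0.02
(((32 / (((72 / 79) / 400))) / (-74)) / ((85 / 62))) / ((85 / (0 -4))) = 626944 / 96237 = 6.51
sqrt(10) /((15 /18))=6*sqrt(10) /5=3.79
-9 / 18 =-1 / 2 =-0.50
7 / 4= 1.75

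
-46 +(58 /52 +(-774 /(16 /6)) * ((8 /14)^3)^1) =-883257 /8918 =-99.04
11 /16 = 0.69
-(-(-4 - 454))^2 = -209764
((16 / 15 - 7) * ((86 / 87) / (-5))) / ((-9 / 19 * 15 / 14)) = -2035964 / 880875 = -2.31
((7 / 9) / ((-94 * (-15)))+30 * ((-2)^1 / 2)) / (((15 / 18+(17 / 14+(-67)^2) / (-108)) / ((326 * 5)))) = 3474965704 / 2895341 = 1200.19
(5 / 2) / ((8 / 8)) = 5 / 2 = 2.50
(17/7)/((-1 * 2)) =-17/14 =-1.21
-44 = -44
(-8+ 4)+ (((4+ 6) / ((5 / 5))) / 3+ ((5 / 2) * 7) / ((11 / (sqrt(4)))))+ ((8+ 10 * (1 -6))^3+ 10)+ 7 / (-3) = -814856 / 11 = -74077.82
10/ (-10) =-1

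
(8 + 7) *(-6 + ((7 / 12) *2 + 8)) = 95 / 2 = 47.50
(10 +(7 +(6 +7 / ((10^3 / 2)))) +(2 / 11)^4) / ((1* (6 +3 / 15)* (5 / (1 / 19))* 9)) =8867473 / 2042419500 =0.00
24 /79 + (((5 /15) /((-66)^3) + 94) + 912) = 1006.30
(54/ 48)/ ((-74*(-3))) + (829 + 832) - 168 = 883859/ 592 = 1493.01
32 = 32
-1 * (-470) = 470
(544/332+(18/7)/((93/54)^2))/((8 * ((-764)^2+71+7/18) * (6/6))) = 3147588/5866942818233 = 0.00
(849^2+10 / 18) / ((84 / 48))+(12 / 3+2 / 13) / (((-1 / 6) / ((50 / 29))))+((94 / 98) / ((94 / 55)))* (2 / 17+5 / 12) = 9312183382969 / 22610952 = 411843.93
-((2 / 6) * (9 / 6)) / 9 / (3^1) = -1 / 54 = -0.02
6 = 6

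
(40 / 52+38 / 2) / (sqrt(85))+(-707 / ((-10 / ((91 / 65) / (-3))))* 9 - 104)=-20047 / 50+257* sqrt(85) / 1105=-398.80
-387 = -387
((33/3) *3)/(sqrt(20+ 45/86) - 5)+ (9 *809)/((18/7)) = 39125/14 - 3 *sqrt(151790)/35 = 2761.25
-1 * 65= -65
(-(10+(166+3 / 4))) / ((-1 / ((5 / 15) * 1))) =707 / 12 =58.92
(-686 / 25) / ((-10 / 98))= 33614 / 125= 268.91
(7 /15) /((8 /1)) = 0.06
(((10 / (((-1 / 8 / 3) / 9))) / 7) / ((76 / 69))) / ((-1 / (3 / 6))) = 18630 / 133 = 140.08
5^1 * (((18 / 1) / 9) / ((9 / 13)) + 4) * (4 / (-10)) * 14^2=-24304 / 9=-2700.44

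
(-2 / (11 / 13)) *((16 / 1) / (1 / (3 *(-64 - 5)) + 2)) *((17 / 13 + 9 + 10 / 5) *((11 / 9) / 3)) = -117760 / 1239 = -95.04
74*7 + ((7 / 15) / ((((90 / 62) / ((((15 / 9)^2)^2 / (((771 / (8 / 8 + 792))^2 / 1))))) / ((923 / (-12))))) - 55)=4074216070177 / 15600509604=261.16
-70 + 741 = 671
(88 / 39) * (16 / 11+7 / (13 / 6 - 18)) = 8464 / 3705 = 2.28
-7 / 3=-2.33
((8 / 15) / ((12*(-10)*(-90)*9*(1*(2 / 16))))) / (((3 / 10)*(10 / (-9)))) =-4 / 30375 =-0.00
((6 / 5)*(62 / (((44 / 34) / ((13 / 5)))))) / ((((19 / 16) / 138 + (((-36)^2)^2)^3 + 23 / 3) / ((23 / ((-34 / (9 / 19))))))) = -61397856 / 6073973091549869988257875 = -0.00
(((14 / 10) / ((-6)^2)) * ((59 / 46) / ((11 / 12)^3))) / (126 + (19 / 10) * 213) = 6608 / 54154397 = 0.00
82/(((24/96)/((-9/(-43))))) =2952/43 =68.65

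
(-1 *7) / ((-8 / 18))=15.75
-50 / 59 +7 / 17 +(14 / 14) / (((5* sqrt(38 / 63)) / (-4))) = -6* sqrt(266) / 95-437 / 1003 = -1.47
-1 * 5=-5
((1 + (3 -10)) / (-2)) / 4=0.75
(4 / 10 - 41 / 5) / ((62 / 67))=-2613 / 310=-8.43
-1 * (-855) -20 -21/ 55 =45904/ 55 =834.62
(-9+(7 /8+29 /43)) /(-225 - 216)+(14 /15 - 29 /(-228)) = 15527663 /14411880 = 1.08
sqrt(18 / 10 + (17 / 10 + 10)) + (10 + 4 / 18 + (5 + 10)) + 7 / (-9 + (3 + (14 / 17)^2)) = 3 * sqrt(6) / 2 + 330919 / 13842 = 27.58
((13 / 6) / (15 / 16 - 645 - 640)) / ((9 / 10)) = -208 / 110943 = -0.00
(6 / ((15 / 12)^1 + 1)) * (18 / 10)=24 / 5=4.80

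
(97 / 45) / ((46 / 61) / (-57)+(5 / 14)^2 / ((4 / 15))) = 88139632 / 19017165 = 4.63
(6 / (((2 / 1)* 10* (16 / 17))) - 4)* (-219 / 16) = 128991 / 2560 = 50.39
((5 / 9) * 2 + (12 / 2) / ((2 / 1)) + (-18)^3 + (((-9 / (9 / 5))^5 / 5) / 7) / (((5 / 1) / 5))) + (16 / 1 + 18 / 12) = -743359 / 126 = -5899.67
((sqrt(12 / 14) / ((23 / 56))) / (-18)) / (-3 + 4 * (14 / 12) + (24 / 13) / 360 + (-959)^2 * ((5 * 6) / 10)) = -260 * sqrt(42) / 37122946059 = -0.00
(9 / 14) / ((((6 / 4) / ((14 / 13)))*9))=2 / 39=0.05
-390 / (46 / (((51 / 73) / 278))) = -9945 / 466762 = -0.02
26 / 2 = 13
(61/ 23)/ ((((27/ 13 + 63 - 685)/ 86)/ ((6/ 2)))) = -204594/ 185357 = -1.10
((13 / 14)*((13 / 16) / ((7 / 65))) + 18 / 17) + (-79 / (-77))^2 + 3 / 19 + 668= 41504869027 / 61282144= 677.28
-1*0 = 0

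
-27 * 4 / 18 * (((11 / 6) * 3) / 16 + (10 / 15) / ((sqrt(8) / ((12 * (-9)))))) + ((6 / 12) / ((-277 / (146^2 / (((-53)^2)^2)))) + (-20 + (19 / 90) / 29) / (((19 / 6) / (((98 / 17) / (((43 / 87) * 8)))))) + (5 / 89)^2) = -216679089169361561757 / 19236418890427780240 + 108 * sqrt(2) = 141.47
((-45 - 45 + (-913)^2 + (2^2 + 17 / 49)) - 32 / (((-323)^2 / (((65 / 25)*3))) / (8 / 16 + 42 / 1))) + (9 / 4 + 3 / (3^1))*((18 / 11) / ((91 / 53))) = 5514083928347 / 6615686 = 833486.34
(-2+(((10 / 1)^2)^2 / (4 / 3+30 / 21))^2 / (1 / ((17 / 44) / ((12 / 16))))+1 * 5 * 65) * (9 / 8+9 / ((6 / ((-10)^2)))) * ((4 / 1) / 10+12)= 2341612514987967 / 185020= 12655996730.02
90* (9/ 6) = 135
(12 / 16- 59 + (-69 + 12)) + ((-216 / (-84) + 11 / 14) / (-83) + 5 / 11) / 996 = -1467227705 / 12730872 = -115.25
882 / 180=49 / 10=4.90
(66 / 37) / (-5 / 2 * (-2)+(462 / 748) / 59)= 132396 / 371887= 0.36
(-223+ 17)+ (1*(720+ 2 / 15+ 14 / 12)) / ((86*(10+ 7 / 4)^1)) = -2074417 / 10105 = -205.29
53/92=0.58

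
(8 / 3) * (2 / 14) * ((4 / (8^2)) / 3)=1 / 126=0.01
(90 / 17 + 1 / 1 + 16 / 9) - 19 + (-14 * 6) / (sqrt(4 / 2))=-42 * sqrt(2) - 1672 / 153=-70.33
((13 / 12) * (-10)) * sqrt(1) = -65 / 6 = -10.83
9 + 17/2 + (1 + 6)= 49/2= 24.50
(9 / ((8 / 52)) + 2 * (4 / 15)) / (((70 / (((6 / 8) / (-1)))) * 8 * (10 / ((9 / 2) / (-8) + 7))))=-26059 / 512000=-0.05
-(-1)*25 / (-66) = -0.38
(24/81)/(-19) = -8/513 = -0.02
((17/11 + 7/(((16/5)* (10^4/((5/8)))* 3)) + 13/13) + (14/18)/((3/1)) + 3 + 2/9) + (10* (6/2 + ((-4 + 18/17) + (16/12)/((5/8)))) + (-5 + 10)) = 8517490181/258508800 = 32.95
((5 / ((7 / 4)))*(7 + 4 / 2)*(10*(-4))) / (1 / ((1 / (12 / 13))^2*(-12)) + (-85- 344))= 135200 / 56399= 2.40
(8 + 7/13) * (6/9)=74/13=5.69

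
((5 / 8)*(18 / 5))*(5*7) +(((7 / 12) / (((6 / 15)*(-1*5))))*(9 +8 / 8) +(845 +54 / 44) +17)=30989 / 33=939.06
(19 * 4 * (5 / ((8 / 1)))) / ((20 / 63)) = 149.62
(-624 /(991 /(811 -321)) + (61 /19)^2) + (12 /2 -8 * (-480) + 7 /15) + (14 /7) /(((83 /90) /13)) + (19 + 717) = 1920756338516 /445399995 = 4312.43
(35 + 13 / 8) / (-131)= -293 / 1048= -0.28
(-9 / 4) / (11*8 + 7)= -9 / 380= -0.02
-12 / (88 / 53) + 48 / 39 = -1715 / 286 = -6.00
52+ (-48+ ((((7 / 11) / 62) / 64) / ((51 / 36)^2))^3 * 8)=245017232733216191 / 61254308183241536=4.00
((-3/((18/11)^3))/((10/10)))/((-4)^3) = 1331/124416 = 0.01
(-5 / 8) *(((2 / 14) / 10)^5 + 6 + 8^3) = -870602600001 / 2689120000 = -323.75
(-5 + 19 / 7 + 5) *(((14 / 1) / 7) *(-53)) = -2014 / 7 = -287.71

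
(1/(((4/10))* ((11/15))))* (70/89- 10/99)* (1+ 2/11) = 2.76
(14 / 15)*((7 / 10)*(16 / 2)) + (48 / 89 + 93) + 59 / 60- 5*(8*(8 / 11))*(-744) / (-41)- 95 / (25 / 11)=-1886309201 / 4013900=-469.94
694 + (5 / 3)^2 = 6271 / 9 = 696.78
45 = 45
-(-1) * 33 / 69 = 11 / 23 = 0.48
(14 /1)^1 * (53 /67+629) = 590744 /67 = 8817.07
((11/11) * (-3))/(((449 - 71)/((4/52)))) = -1/1638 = -0.00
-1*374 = -374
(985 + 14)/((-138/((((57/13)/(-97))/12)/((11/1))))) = 0.00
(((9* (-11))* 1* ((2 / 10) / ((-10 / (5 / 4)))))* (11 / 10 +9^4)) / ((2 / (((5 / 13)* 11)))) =71461269 / 2080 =34356.38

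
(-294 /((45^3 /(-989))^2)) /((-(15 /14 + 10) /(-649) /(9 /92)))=-9466807889 /47669765625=-0.20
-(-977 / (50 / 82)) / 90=40057 / 2250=17.80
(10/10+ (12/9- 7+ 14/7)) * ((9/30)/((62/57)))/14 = -57/1085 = -0.05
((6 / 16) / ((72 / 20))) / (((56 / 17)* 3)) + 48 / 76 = 98383 / 153216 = 0.64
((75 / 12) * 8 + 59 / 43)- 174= -5273 / 43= -122.63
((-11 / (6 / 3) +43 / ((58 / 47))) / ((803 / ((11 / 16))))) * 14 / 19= 5957 / 321784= 0.02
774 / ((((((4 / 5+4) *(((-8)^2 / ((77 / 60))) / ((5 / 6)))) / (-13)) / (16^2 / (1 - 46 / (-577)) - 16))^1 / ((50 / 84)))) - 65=-6710393105 / 1435392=-4674.96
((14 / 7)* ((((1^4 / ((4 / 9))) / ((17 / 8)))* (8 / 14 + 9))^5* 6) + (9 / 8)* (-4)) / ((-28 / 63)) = -551047157861231097 / 190908292792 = -2886449.56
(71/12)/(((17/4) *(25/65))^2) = 47996/21675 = 2.21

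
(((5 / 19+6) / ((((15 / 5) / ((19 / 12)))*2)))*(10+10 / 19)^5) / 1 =213597.63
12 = 12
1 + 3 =4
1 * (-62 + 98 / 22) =-633 / 11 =-57.55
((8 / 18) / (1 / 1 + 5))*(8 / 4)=4 / 27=0.15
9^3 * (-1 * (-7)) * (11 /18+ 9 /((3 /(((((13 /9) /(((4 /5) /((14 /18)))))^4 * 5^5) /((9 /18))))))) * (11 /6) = 10313117669201809 /15116544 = 682240442.60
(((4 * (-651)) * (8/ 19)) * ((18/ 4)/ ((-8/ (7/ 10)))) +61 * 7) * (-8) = -652624/ 95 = -6869.73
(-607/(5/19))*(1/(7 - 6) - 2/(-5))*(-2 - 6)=645848/25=25833.92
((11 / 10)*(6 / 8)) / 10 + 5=2033 / 400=5.08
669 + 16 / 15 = 10051 / 15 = 670.07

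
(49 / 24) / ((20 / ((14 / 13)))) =343 / 3120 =0.11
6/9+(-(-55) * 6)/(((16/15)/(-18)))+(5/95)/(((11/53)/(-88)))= -1274611/228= -5590.40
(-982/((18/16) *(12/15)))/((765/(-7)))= 13748/1377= 9.98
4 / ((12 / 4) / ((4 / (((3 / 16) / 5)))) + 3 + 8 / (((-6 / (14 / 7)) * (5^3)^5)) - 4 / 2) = 23437500000000 / 6024169921363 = 3.89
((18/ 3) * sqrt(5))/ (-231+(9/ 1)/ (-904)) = -1808 * sqrt(5)/ 69611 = -0.06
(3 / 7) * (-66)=-198 / 7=-28.29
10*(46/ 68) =115/ 17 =6.76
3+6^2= 39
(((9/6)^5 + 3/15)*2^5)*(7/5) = 8729/25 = 349.16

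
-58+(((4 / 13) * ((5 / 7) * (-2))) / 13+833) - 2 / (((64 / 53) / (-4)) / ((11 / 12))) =88701049 / 113568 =781.04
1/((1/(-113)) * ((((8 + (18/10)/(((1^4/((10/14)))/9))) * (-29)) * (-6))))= -791/23838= -0.03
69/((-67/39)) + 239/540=-1437127/36180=-39.72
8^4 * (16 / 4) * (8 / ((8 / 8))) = 131072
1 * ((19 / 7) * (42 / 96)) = 19 / 16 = 1.19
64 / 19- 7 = -69 / 19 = -3.63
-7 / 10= -0.70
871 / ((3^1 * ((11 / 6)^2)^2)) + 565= 8648437 / 14641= 590.70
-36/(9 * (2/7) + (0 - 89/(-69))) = -9.32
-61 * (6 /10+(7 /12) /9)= -21899 /540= -40.55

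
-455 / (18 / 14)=-3185 / 9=-353.89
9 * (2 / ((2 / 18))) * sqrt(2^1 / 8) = 81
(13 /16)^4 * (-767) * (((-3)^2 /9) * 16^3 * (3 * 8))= -65718861 /2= -32859430.50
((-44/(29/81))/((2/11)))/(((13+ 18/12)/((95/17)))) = -3724380/14297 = -260.50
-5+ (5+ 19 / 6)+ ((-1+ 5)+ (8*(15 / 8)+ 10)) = 193 / 6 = 32.17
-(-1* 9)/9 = 1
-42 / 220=-21 / 110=-0.19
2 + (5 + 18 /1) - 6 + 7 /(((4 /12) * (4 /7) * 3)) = 125 /4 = 31.25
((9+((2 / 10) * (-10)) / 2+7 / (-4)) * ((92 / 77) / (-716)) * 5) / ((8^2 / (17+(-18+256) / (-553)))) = -48875 / 3620096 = -0.01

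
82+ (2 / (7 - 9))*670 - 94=-682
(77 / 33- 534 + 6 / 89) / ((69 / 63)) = -993559 / 2047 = -485.37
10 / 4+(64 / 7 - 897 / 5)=-167.76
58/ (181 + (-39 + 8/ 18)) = 261/ 641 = 0.41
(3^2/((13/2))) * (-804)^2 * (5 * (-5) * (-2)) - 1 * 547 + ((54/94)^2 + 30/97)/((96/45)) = 3989024740820389/89137568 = 44751330.22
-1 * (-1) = 1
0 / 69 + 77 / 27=77 / 27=2.85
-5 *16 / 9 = -80 / 9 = -8.89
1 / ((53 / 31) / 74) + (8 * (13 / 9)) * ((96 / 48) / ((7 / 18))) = 38106 / 371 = 102.71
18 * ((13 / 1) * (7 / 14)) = 117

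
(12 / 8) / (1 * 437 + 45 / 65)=39 / 11380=0.00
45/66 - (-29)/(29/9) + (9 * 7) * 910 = 57339.68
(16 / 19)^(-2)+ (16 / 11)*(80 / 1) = 331651 / 2816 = 117.77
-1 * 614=-614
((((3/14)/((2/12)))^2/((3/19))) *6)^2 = 9474084/2401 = 3945.89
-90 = -90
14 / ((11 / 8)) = 112 / 11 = 10.18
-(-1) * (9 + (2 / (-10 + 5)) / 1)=43 / 5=8.60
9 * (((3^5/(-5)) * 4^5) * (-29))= 64945152/5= 12989030.40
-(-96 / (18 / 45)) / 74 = 3.24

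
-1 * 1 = -1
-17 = -17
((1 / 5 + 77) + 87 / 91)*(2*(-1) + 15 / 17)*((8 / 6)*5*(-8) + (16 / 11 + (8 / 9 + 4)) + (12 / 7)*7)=3056.40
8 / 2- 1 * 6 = -2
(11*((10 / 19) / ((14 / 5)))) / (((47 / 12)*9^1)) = 1100 / 18753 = 0.06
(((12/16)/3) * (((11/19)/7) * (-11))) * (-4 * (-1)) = -121/133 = -0.91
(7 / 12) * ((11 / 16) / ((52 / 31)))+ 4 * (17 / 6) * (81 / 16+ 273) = 31465715 / 9984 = 3151.61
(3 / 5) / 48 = 1 / 80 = 0.01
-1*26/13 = -2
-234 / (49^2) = -234 / 2401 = -0.10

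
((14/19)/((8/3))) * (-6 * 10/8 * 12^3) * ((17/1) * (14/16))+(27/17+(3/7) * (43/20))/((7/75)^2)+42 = -23459818353/443156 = -52938.06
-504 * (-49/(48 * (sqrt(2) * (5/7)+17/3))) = 2571471/27422 - 324135 * sqrt(2)/27422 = 77.06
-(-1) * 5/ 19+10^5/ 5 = 380005/ 19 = 20000.26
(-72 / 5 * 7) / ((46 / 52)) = -13104 / 115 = -113.95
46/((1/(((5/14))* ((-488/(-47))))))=170.58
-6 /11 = -0.55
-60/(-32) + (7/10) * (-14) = -317/40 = -7.92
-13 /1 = -13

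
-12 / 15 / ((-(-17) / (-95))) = 76 / 17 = 4.47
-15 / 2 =-7.50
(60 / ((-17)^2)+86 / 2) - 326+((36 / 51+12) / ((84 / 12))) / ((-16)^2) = -18306389 / 64736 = -282.79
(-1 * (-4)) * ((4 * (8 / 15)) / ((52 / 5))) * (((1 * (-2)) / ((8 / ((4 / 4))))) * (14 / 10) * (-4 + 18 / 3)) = -112 / 195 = -0.57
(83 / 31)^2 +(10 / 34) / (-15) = 350378 / 49011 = 7.15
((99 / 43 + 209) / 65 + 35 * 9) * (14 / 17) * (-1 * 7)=-87172078 / 47515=-1834.62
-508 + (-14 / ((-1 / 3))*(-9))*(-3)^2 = -3910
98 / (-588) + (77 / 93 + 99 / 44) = 361 / 124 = 2.91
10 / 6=1.67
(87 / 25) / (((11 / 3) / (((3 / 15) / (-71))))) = -261 / 97625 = -0.00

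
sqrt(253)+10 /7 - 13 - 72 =-585 /7+sqrt(253) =-67.67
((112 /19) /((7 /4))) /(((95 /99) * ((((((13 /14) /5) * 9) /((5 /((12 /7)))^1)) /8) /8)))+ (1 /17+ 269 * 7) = 2275.09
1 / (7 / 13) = 13 / 7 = 1.86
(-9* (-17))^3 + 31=3581608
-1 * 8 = -8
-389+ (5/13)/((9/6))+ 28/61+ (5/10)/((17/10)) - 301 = -27864841/40443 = -688.99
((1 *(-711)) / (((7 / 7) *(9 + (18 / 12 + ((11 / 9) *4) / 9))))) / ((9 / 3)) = -38394 / 1789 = -21.46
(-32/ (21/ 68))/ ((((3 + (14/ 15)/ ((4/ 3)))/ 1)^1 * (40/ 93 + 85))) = -134912/ 411551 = -0.33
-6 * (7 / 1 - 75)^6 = -593204895744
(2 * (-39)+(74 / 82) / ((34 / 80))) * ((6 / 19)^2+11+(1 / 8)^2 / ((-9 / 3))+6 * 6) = -2105259445 / 589152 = -3573.37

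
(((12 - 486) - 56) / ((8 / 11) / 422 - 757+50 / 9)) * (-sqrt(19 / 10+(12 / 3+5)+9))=-1107117 * sqrt(1990) / 15696887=-3.15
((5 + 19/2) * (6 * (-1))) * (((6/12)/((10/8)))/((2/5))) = -87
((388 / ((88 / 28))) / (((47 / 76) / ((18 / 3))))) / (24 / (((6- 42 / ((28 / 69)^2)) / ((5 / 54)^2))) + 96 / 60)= 1311691500630 / 1751270807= 748.99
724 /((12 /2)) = 362 /3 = 120.67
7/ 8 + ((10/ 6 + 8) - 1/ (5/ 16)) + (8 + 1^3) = 1961/ 120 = 16.34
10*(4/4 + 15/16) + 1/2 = 159/8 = 19.88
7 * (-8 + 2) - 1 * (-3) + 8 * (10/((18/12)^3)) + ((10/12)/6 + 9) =-665/108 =-6.16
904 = 904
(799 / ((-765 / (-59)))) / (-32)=-2773 / 1440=-1.93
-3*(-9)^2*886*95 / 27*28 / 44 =-482064.55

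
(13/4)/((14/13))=169/56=3.02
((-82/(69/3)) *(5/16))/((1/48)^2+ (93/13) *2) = -0.08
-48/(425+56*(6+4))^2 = -48/970225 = -0.00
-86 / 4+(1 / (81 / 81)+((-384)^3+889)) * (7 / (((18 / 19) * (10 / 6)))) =-7530755107 / 30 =-251025170.23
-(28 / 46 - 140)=3206 / 23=139.39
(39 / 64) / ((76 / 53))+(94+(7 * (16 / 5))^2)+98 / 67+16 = 4999510097 / 8147200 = 613.65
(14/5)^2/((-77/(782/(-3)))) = 26.54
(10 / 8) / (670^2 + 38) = 5 / 1795752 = 0.00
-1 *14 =-14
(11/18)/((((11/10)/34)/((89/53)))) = 15130/477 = 31.72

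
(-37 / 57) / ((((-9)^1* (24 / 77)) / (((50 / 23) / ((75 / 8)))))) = 5698 / 106191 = 0.05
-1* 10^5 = -100000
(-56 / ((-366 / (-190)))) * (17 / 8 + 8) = -17955 / 61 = -294.34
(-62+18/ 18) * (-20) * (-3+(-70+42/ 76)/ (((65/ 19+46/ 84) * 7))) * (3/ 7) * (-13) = 37383.21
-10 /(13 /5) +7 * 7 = 587 /13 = 45.15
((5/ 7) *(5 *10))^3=15625000/ 343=45553.94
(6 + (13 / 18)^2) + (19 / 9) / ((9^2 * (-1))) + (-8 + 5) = 10193 / 2916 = 3.50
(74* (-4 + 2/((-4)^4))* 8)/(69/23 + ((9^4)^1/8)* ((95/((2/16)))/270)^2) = -18907/52008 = -0.36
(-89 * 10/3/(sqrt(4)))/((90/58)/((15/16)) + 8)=-2581/168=-15.36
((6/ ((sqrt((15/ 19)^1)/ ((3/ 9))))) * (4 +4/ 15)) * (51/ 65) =2176 * sqrt(285)/ 4875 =7.54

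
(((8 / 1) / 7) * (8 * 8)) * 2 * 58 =59392 / 7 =8484.57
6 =6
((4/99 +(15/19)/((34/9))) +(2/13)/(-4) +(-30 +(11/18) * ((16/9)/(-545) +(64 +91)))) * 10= 649.31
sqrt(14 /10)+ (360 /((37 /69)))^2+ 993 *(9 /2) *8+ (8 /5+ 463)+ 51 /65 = sqrt(35) /5+ 8665822406 /17797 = 486927.20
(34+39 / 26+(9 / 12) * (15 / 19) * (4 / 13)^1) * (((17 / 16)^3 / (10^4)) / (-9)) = -86601451 / 182108160000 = -0.00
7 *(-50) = -350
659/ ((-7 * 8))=-659/ 56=-11.77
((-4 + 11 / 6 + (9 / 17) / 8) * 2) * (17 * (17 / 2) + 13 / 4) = -168829 / 272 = -620.69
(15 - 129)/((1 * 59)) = -114/59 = -1.93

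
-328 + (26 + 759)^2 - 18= 615879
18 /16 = 9 /8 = 1.12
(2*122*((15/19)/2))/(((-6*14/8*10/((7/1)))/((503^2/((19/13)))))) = -401272274/361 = -1111557.55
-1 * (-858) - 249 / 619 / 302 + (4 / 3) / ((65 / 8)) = 858.16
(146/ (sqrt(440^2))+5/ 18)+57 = 114067/ 1980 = 57.61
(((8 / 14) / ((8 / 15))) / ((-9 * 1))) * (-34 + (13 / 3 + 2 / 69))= 3.53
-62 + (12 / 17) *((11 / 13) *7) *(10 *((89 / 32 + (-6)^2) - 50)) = -469453 / 884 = -531.06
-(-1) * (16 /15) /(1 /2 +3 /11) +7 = 2137 /255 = 8.38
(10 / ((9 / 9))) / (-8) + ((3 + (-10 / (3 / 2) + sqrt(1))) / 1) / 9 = -167 / 108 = -1.55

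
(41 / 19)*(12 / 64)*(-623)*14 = -536403 / 152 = -3528.97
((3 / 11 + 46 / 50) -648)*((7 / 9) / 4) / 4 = -77819 / 2475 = -31.44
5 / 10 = 1 / 2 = 0.50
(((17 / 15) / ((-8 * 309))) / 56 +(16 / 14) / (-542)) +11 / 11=561534913 / 562726080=1.00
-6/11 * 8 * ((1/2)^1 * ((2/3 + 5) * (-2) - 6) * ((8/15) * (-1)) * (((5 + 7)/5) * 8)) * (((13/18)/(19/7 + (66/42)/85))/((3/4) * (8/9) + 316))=-20593664/63718875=-0.32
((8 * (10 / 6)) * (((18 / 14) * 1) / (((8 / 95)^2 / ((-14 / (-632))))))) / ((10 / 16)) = 27075 / 316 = 85.68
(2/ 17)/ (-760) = -0.00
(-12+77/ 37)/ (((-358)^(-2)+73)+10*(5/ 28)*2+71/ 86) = -14157892588/ 110473598299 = -0.13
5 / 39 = 0.13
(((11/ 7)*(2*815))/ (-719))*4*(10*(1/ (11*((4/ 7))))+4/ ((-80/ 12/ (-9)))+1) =-573108/ 5033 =-113.87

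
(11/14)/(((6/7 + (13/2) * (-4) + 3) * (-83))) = 11/25730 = 0.00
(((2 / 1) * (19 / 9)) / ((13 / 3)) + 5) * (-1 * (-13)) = 233 / 3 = 77.67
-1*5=-5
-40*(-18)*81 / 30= 1944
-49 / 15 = -3.27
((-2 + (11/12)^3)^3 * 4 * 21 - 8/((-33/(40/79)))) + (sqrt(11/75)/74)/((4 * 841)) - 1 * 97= -94569244496063/373654093824 + sqrt(33)/3734040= -253.09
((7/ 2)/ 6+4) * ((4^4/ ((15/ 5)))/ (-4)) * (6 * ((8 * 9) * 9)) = -380160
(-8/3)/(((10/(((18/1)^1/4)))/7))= -42/5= -8.40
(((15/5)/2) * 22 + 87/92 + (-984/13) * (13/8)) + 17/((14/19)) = -42493/644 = -65.98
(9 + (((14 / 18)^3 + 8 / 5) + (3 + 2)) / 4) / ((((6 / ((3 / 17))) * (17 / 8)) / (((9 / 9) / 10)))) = 0.01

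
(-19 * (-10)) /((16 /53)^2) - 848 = 158311 /128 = 1236.80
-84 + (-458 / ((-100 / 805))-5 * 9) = 35579 / 10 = 3557.90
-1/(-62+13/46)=46/2839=0.02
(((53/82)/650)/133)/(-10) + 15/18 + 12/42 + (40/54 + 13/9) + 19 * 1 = 6098623867/273429000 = 22.30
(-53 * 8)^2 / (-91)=-179776 / 91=-1975.56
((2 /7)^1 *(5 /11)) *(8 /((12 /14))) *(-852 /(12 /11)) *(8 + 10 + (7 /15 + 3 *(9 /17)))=-18985.31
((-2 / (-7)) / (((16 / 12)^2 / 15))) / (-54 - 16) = -27 / 784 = -0.03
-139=-139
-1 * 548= -548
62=62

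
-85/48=-1.77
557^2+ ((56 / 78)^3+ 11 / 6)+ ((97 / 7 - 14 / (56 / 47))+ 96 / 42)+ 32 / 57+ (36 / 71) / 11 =7646751227664853 / 24646569948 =310256.20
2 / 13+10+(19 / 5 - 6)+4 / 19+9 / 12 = 44037 / 4940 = 8.91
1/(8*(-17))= -1/136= -0.01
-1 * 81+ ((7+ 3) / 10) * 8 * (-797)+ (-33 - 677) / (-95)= -122541 / 19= -6449.53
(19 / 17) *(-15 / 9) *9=-285 / 17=-16.76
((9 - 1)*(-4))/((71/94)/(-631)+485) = -1898048/28767219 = -0.07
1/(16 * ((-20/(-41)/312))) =1599/40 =39.98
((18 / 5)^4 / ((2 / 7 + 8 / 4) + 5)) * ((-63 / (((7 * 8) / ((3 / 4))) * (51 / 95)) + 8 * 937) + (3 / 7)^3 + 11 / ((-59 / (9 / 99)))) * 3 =541323845145333 / 1044373750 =518323.87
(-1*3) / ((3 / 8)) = -8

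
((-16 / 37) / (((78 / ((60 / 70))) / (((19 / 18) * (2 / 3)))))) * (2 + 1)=-304 / 30303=-0.01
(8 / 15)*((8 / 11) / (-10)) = -32 / 825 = -0.04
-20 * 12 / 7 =-240 / 7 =-34.29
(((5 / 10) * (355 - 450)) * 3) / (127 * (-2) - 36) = 0.49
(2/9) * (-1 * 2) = -4/9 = -0.44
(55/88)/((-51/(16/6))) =-5/153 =-0.03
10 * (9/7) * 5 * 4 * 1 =1800/7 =257.14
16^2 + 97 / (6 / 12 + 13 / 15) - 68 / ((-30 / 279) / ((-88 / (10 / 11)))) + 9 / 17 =-1060987601 / 17425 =-60888.81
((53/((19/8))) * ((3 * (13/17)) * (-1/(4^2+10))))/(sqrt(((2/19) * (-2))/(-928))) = -1272 * sqrt(1102)/323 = -130.73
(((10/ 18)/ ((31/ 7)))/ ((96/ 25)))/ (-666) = -875/ 17838144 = -0.00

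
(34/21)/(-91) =-34/1911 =-0.02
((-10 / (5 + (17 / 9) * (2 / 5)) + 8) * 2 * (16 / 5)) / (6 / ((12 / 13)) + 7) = 2.97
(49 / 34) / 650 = 49 / 22100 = 0.00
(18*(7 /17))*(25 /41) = 3150 /697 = 4.52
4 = 4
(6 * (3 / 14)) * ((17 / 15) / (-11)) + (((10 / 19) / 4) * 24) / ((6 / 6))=22131 / 7315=3.03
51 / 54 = 17 / 18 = 0.94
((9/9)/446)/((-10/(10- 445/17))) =55/15164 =0.00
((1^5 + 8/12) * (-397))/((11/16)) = -31760/33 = -962.42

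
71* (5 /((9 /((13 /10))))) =923 /18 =51.28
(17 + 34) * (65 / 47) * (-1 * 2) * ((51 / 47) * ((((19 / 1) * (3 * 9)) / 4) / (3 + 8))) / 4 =-86730345 / 194392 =-446.16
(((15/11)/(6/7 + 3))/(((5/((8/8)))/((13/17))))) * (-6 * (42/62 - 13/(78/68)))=180362/52173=3.46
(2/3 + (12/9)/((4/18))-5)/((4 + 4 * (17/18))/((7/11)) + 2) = 15/128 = 0.12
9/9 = 1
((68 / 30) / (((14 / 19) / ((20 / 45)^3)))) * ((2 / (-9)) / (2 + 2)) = -10336 / 688905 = -0.02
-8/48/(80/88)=-11/60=-0.18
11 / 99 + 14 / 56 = 13 / 36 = 0.36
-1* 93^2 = -8649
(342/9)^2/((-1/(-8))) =11552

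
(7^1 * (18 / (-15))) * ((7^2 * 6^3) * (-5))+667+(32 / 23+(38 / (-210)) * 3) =358382658 / 805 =445195.85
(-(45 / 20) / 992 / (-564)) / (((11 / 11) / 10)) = 15 / 372992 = 0.00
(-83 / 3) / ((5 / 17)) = -1411 / 15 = -94.07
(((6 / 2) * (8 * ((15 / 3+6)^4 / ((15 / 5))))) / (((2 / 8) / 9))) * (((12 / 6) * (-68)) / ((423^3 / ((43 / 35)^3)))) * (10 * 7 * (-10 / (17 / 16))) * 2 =38143983190016 / 2060367435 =18513.19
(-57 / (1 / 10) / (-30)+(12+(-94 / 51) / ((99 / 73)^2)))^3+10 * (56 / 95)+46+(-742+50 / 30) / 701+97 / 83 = 3734028928643209722644596517 / 138061124755635453963327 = 27046.20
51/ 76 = 0.67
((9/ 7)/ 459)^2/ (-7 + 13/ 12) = -4/ 3016293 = -0.00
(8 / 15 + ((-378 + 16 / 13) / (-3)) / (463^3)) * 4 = 13763094104 / 6451435055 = 2.13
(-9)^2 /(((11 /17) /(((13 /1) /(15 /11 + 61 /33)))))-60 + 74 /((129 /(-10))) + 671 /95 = 581911919 /1299030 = 447.96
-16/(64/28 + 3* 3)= -112/79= -1.42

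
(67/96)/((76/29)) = 1943/7296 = 0.27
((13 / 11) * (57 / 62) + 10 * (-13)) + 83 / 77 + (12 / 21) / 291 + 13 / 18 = -127.11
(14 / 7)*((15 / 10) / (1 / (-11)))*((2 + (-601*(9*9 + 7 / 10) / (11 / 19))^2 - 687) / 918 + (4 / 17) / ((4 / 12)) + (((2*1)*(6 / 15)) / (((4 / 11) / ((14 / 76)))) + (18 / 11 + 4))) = -551230117232137 / 2131800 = -258574968.21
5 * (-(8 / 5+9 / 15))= -11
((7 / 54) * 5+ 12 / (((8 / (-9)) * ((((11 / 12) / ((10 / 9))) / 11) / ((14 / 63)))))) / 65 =-425 / 702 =-0.61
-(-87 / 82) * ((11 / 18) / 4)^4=424589 / 734552064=0.00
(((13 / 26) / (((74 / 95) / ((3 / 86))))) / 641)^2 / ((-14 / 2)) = -0.00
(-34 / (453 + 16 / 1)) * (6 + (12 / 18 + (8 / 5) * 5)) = -1496 / 1407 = -1.06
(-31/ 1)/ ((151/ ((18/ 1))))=-558/ 151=-3.70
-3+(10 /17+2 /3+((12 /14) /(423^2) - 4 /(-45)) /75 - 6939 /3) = -6160850351878 /2661568875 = -2314.74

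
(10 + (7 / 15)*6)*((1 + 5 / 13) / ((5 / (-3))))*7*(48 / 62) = -57.63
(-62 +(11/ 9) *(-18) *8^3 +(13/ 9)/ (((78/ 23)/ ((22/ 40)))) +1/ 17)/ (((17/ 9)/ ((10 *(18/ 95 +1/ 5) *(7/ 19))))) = -53856454561/ 6259740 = -8603.62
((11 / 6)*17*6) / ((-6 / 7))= -1309 / 6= -218.17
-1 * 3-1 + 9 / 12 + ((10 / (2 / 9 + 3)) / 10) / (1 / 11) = 19 / 116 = 0.16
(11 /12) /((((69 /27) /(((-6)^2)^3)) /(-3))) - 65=-1156231 /23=-50270.91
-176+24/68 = -2986/17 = -175.65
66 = 66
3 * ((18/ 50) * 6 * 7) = 1134/ 25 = 45.36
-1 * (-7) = 7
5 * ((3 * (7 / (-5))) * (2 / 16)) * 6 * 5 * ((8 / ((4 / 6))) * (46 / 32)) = -21735 / 16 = -1358.44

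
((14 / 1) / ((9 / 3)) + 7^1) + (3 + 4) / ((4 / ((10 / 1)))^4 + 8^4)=89613685 / 7680048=11.67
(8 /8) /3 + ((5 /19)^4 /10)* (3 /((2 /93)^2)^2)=84160021397 /12510816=6726.98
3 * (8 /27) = 8 /9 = 0.89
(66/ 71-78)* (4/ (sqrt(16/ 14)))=-5472* sqrt(14)/ 71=-288.37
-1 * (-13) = 13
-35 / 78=-0.45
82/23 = 3.57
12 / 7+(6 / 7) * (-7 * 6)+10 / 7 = -230 / 7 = -32.86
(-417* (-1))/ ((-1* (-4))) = 417/ 4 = 104.25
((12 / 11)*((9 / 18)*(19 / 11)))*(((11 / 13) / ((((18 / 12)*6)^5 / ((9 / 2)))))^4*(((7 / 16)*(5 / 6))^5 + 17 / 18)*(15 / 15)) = 17824753979681 / 1150743307303469475524285300736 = 0.00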